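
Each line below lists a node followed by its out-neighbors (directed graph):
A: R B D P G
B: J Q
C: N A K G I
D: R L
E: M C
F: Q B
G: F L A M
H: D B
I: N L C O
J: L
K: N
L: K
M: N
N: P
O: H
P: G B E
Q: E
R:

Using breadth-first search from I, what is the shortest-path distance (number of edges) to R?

Level 0: I
Level 1: C, L, N, O
Level 2: A, G, H, K, P
Level 3: B, D, E, F, M, R
Level 4: J, Q
R first appears at level 3.

3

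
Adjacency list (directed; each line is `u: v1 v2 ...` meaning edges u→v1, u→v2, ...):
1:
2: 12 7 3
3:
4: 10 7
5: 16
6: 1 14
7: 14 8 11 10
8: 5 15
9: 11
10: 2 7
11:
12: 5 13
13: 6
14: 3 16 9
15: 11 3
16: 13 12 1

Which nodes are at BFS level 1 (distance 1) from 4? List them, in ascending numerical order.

Level 0: 4
Level 1: 7, 10
Level 2: 2, 8, 11, 14
Level 3: 3, 5, 9, 12, 15, 16
Level 4: 1, 13
Level 5: 6

7, 10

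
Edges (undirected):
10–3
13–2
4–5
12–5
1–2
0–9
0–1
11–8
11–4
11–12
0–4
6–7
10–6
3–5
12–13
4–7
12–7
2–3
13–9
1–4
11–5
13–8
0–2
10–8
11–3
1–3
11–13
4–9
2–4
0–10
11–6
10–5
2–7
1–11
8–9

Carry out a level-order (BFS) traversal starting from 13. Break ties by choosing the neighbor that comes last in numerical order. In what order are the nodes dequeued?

Visit 13; enqueue 12, 11, 9, 8, 2 → queue [12, 11, 9, 8, 2]
Visit 12; enqueue 7, 5 → queue [11, 9, 8, 2, 7, 5]
Visit 11; enqueue 6, 4, 3, 1 → queue [9, 8, 2, 7, 5, 6, 4, 3, 1]
Visit 9; enqueue 0 → queue [8, 2, 7, 5, 6, 4, 3, 1, 0]
Visit 8; enqueue 10 → queue [2, 7, 5, 6, 4, 3, 1, 0, 10]
Visit 2 → queue [7, 5, 6, 4, 3, 1, 0, 10]
Visit 7 → queue [5, 6, 4, 3, 1, 0, 10]
Visit 5 → queue [6, 4, 3, 1, 0, 10]
Visit 6 → queue [4, 3, 1, 0, 10]
Visit 4 → queue [3, 1, 0, 10]
Visit 3 → queue [1, 0, 10]
Visit 1 → queue [0, 10]
Visit 0 → queue [10]
Visit 10 → queue []

13, 12, 11, 9, 8, 2, 7, 5, 6, 4, 3, 1, 0, 10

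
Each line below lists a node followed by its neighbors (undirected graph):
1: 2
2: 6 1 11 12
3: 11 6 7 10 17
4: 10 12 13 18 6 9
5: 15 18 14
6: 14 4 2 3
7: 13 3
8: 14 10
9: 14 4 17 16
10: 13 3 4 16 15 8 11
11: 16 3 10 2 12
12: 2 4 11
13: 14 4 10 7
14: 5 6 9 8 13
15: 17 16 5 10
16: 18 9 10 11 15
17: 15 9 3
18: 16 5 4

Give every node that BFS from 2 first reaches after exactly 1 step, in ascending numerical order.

Level 0: 2
Level 1: 1, 6, 11, 12
Level 2: 3, 4, 10, 14, 16
Level 3: 5, 7, 8, 9, 13, 15, 17, 18

1, 6, 11, 12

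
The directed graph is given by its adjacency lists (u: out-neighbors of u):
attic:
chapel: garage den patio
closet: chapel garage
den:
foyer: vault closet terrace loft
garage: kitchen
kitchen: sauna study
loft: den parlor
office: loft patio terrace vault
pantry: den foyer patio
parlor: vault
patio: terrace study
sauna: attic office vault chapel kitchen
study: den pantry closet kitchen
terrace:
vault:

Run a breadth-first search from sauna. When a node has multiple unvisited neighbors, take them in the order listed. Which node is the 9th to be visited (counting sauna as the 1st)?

terrace

Visit sauna; enqueue attic, office, vault, chapel, kitchen → queue [attic, office, vault, chapel, kitchen]
Visit attic → queue [office, vault, chapel, kitchen]
Visit office; enqueue loft, patio, terrace → queue [vault, chapel, kitchen, loft, patio, terrace]
Visit vault → queue [chapel, kitchen, loft, patio, terrace]
Visit chapel; enqueue garage, den → queue [kitchen, loft, patio, terrace, garage, den]
Visit kitchen; enqueue study → queue [loft, patio, terrace, garage, den, study]
Visit loft; enqueue parlor → queue [patio, terrace, garage, den, study, parlor]
Visit patio → queue [terrace, garage, den, study, parlor]
Visit terrace → queue [garage, den, study, parlor]
Visit garage → queue [den, study, parlor]
Visit den → queue [study, parlor]
Visit study; enqueue pantry, closet → queue [parlor, pantry, closet]
Visit parlor → queue [pantry, closet]
Visit pantry; enqueue foyer → queue [closet, foyer]
Visit closet → queue [foyer]
Visit foyer → queue []

Visit order: sauna, attic, office, vault, chapel, kitchen, loft, patio, terrace, garage, den, study, parlor, pantry, closet, foyer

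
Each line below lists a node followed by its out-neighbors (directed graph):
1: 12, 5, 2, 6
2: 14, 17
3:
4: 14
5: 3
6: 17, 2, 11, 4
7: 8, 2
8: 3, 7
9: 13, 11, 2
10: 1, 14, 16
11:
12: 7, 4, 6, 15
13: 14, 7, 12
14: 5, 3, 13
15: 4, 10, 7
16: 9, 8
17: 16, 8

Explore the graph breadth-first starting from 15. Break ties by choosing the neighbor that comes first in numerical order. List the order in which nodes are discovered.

15, 4, 7, 10, 14, 2, 8, 1, 16, 3, 5, 13, 17, 6, 12, 9, 11

Visit 15; enqueue 4, 7, 10 → queue [4, 7, 10]
Visit 4; enqueue 14 → queue [7, 10, 14]
Visit 7; enqueue 2, 8 → queue [10, 14, 2, 8]
Visit 10; enqueue 1, 16 → queue [14, 2, 8, 1, 16]
Visit 14; enqueue 3, 5, 13 → queue [2, 8, 1, 16, 3, 5, 13]
Visit 2; enqueue 17 → queue [8, 1, 16, 3, 5, 13, 17]
Visit 8 → queue [1, 16, 3, 5, 13, 17]
Visit 1; enqueue 6, 12 → queue [16, 3, 5, 13, 17, 6, 12]
Visit 16; enqueue 9 → queue [3, 5, 13, 17, 6, 12, 9]
Visit 3 → queue [5, 13, 17, 6, 12, 9]
Visit 5 → queue [13, 17, 6, 12, 9]
Visit 13 → queue [17, 6, 12, 9]
Visit 17 → queue [6, 12, 9]
Visit 6; enqueue 11 → queue [12, 9, 11]
Visit 12 → queue [9, 11]
Visit 9 → queue [11]
Visit 11 → queue []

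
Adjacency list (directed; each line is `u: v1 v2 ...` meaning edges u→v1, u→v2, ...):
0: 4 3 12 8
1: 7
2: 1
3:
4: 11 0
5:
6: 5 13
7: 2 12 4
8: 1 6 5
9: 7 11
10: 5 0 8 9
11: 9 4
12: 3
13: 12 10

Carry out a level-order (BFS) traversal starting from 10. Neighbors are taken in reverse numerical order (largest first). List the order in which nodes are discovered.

10, 9, 8, 5, 0, 11, 7, 6, 1, 12, 4, 3, 2, 13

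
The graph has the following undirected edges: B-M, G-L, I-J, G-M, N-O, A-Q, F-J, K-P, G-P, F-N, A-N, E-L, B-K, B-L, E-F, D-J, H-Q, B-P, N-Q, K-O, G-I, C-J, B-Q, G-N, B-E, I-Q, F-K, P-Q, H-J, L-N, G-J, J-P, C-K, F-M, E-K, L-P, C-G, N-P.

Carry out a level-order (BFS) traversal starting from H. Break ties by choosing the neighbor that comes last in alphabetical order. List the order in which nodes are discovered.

Visit H; enqueue Q, J → queue [Q, J]
Visit Q; enqueue P, N, I, B, A → queue [J, P, N, I, B, A]
Visit J; enqueue G, F, D, C → queue [P, N, I, B, A, G, F, D, C]
Visit P; enqueue L, K → queue [N, I, B, A, G, F, D, C, L, K]
Visit N; enqueue O → queue [I, B, A, G, F, D, C, L, K, O]
Visit I → queue [B, A, G, F, D, C, L, K, O]
Visit B; enqueue M, E → queue [A, G, F, D, C, L, K, O, M, E]
Visit A → queue [G, F, D, C, L, K, O, M, E]
Visit G → queue [F, D, C, L, K, O, M, E]
Visit F → queue [D, C, L, K, O, M, E]
Visit D → queue [C, L, K, O, M, E]
Visit C → queue [L, K, O, M, E]
Visit L → queue [K, O, M, E]
Visit K → queue [O, M, E]
Visit O → queue [M, E]
Visit M → queue [E]
Visit E → queue []

H -> Q -> J -> P -> N -> I -> B -> A -> G -> F -> D -> C -> L -> K -> O -> M -> E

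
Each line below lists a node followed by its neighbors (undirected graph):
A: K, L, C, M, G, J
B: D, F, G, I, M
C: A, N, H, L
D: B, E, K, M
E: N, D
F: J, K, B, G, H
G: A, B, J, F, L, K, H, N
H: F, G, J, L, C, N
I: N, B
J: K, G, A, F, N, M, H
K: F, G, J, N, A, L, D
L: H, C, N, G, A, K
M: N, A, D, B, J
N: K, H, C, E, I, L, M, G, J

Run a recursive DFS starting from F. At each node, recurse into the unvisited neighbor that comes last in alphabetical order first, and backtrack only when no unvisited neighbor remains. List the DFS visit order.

F, K, N, M, J, H, L, G, B, I, D, E, A, C

Visit F
F → K
K → N
N → M
M → J
J → H
H → L
L → G
G → B
B → I
B → D
D → E
G → A
A → C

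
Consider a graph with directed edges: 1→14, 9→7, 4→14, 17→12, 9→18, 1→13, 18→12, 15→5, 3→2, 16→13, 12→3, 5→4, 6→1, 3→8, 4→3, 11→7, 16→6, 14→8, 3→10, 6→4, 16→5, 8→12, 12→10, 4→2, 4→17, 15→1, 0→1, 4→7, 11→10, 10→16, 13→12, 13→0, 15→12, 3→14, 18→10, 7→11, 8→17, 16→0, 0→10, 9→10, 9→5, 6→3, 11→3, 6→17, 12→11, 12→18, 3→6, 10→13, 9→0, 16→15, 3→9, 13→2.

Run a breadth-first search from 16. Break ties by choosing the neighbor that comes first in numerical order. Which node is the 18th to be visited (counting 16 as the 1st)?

11

Visit 16; enqueue 0, 5, 6, 13, 15 → queue [0, 5, 6, 13, 15]
Visit 0; enqueue 1, 10 → queue [5, 6, 13, 15, 1, 10]
Visit 5; enqueue 4 → queue [6, 13, 15, 1, 10, 4]
Visit 6; enqueue 3, 17 → queue [13, 15, 1, 10, 4, 3, 17]
Visit 13; enqueue 2, 12 → queue [15, 1, 10, 4, 3, 17, 2, 12]
Visit 15 → queue [1, 10, 4, 3, 17, 2, 12]
Visit 1; enqueue 14 → queue [10, 4, 3, 17, 2, 12, 14]
Visit 10 → queue [4, 3, 17, 2, 12, 14]
Visit 4; enqueue 7 → queue [3, 17, 2, 12, 14, 7]
Visit 3; enqueue 8, 9 → queue [17, 2, 12, 14, 7, 8, 9]
Visit 17 → queue [2, 12, 14, 7, 8, 9]
Visit 2 → queue [12, 14, 7, 8, 9]
Visit 12; enqueue 11, 18 → queue [14, 7, 8, 9, 11, 18]
Visit 14 → queue [7, 8, 9, 11, 18]
Visit 7 → queue [8, 9, 11, 18]
Visit 8 → queue [9, 11, 18]
Visit 9 → queue [11, 18]
Visit 11 → queue [18]
Visit 18 → queue []

Visit order: 16, 0, 5, 6, 13, 15, 1, 10, 4, 3, 17, 2, 12, 14, 7, 8, 9, 11, 18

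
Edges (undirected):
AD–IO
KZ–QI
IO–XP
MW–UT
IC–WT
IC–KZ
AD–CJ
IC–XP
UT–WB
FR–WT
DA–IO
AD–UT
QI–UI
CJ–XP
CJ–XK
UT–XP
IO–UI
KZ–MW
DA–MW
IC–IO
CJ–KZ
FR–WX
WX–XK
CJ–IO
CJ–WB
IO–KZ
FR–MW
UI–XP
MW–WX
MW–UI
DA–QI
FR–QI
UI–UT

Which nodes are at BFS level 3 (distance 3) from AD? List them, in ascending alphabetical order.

Level 0: AD
Level 1: CJ, IO, UT
Level 2: DA, IC, KZ, MW, UI, WB, XK, XP
Level 3: FR, QI, WT, WX

FR, QI, WT, WX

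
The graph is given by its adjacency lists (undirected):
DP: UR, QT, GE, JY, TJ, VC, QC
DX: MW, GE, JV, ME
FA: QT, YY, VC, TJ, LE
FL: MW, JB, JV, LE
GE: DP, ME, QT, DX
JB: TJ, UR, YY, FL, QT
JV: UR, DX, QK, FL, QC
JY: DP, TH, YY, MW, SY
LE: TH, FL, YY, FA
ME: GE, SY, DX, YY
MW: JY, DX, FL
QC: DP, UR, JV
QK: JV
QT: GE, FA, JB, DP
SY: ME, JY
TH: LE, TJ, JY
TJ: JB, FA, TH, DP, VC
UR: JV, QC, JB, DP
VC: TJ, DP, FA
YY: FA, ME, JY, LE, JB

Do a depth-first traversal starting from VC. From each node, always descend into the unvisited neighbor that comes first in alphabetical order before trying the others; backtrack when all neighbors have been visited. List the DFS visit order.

Visit VC
VC → DP
DP → GE
GE → DX
DX → JV
JV → FL
FL → JB
JB → QT
QT → FA
FA → LE
LE → TH
TH → JY
JY → MW
JY → SY
SY → ME
ME → YY
TH → TJ
JB → UR
UR → QC
JV → QK

VC DP GE DX JV FL JB QT FA LE TH JY MW SY ME YY TJ UR QC QK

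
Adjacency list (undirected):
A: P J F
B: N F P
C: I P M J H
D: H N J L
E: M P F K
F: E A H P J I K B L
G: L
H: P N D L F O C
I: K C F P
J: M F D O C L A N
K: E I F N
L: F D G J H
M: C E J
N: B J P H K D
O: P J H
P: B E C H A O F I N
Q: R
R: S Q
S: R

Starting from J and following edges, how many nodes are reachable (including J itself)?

BFS from J visits: J, A, C, D, F, L, M, N, O, P, H, I, B, E, K, G
Reachable nodes: 16 of 19 total.

16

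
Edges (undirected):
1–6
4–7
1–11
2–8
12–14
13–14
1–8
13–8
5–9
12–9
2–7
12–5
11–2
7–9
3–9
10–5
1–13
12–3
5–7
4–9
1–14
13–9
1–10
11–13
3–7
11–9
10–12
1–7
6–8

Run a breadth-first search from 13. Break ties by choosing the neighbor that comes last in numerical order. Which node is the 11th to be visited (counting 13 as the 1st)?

4

Visit 13; enqueue 14, 11, 9, 8, 1 → queue [14, 11, 9, 8, 1]
Visit 14; enqueue 12 → queue [11, 9, 8, 1, 12]
Visit 11; enqueue 2 → queue [9, 8, 1, 12, 2]
Visit 9; enqueue 7, 5, 4, 3 → queue [8, 1, 12, 2, 7, 5, 4, 3]
Visit 8; enqueue 6 → queue [1, 12, 2, 7, 5, 4, 3, 6]
Visit 1; enqueue 10 → queue [12, 2, 7, 5, 4, 3, 6, 10]
Visit 12 → queue [2, 7, 5, 4, 3, 6, 10]
Visit 2 → queue [7, 5, 4, 3, 6, 10]
Visit 7 → queue [5, 4, 3, 6, 10]
Visit 5 → queue [4, 3, 6, 10]
Visit 4 → queue [3, 6, 10]
Visit 3 → queue [6, 10]
Visit 6 → queue [10]
Visit 10 → queue []

Visit order: 13, 14, 11, 9, 8, 1, 12, 2, 7, 5, 4, 3, 6, 10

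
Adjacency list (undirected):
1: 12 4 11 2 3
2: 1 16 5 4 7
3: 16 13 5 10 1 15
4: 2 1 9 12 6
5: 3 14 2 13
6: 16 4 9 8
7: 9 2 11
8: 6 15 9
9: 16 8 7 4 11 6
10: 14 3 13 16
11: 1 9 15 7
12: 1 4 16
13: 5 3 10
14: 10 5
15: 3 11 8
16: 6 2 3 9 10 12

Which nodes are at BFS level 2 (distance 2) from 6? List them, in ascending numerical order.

Level 0: 6
Level 1: 4, 8, 9, 16
Level 2: 1, 2, 3, 7, 10, 11, 12, 15
Level 3: 5, 13, 14

1, 2, 3, 7, 10, 11, 12, 15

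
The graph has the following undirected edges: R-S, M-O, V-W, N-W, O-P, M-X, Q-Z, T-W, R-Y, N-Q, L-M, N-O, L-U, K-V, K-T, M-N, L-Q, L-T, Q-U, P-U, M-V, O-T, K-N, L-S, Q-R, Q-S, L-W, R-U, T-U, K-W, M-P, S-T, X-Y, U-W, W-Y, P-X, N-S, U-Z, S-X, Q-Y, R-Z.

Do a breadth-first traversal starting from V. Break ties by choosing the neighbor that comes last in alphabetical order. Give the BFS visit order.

V → W → M → K → Y → U → T → N → L → X → P → O → R → Q → Z → S

Visit V; enqueue W, M, K → queue [W, M, K]
Visit W; enqueue Y, U, T, N, L → queue [M, K, Y, U, T, N, L]
Visit M; enqueue X, P, O → queue [K, Y, U, T, N, L, X, P, O]
Visit K → queue [Y, U, T, N, L, X, P, O]
Visit Y; enqueue R, Q → queue [U, T, N, L, X, P, O, R, Q]
Visit U; enqueue Z → queue [T, N, L, X, P, O, R, Q, Z]
Visit T; enqueue S → queue [N, L, X, P, O, R, Q, Z, S]
Visit N → queue [L, X, P, O, R, Q, Z, S]
Visit L → queue [X, P, O, R, Q, Z, S]
Visit X → queue [P, O, R, Q, Z, S]
Visit P → queue [O, R, Q, Z, S]
Visit O → queue [R, Q, Z, S]
Visit R → queue [Q, Z, S]
Visit Q → queue [Z, S]
Visit Z → queue [S]
Visit S → queue []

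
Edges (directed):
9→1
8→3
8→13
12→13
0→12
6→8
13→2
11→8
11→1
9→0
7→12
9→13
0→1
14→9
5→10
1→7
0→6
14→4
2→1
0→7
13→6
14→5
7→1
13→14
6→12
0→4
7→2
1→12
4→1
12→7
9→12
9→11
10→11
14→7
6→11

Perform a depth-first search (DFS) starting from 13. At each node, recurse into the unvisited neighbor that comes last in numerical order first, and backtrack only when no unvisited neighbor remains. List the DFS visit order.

13 14 9 12 7 2 1 11 8 3 0 6 4 5 10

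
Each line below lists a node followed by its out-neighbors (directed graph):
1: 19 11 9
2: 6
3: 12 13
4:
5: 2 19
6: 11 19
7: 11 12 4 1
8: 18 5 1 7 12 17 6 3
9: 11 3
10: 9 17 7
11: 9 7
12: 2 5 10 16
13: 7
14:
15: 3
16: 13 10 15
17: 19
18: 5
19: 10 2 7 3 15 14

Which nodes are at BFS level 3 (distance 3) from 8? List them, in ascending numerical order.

Level 0: 8
Level 1: 1, 3, 5, 6, 7, 12, 17, 18
Level 2: 2, 4, 9, 10, 11, 13, 16, 19
Level 3: 14, 15

14, 15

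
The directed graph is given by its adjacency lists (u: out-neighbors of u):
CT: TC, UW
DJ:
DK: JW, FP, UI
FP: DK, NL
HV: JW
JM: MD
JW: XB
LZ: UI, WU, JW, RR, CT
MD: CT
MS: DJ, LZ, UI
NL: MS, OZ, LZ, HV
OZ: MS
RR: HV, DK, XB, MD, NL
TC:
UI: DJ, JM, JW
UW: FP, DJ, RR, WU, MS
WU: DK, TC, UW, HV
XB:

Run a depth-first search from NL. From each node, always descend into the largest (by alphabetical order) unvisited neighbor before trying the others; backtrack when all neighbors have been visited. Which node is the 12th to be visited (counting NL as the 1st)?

Visit NL
NL → OZ
OZ → MS
MS → UI
UI → JW
JW → XB
UI → JM
JM → MD
MD → CT
CT → UW
UW → WU
WU → TC
WU → HV
WU → DK
DK → FP
UW → RR
UW → DJ
MS → LZ

Visit order: NL, OZ, MS, UI, JW, XB, JM, MD, CT, UW, WU, TC, HV, DK, FP, RR, DJ, LZ

TC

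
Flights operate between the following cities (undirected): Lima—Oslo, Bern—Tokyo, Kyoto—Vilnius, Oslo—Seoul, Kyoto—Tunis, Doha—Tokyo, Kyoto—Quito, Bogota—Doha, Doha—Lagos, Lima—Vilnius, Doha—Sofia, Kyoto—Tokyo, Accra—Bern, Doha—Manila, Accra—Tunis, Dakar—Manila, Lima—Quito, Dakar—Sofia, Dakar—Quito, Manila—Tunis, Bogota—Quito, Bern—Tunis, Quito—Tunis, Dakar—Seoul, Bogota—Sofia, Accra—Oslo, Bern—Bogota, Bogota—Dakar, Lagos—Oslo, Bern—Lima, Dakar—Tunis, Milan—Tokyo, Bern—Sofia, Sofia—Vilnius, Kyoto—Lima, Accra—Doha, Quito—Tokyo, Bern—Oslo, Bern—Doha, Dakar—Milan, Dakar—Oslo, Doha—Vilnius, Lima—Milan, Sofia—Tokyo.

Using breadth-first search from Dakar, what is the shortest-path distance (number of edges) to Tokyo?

2

Level 0: Dakar
Level 1: Bogota, Manila, Milan, Oslo, Quito, Seoul, Sofia, Tunis
Level 2: Accra, Bern, Doha, Kyoto, Lagos, Lima, Tokyo, Vilnius
Tokyo first appears at level 2.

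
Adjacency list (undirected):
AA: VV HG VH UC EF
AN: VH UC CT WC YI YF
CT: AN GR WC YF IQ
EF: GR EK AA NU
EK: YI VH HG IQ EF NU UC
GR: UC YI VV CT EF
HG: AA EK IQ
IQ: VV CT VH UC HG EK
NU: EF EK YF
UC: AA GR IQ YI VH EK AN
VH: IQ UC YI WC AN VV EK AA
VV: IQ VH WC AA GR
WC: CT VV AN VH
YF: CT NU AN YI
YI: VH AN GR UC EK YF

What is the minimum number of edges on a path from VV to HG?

Level 0: VV
Level 1: AA, GR, IQ, VH, WC
Level 2: AN, CT, EF, EK, HG, UC, YI
Level 3: NU, YF
HG first appears at level 2.

2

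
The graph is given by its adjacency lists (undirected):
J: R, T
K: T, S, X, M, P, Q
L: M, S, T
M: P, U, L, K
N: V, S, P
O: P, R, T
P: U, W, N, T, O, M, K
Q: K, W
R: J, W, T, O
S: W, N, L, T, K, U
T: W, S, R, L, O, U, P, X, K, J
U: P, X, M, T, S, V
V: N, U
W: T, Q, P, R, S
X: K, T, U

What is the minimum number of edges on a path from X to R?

2

Level 0: X
Level 1: K, T, U
Level 2: J, L, M, O, P, Q, R, S, V, W
Level 3: N
R first appears at level 2.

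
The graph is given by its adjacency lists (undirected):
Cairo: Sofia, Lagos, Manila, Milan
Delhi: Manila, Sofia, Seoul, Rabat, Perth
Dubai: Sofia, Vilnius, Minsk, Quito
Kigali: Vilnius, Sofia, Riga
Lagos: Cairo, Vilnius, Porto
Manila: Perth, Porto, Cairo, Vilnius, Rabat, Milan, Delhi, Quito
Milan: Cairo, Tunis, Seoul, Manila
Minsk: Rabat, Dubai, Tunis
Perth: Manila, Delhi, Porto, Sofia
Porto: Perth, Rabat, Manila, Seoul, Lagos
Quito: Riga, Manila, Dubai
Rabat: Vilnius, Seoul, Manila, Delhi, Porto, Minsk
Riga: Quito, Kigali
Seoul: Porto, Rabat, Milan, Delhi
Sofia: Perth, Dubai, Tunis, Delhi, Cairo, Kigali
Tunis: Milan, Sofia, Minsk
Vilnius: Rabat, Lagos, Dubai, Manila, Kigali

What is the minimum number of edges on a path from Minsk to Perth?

Level 0: Minsk
Level 1: Dubai, Rabat, Tunis
Level 2: Delhi, Manila, Milan, Porto, Quito, Seoul, Sofia, Vilnius
Level 3: Cairo, Kigali, Lagos, Perth, Riga
Perth first appears at level 3.

3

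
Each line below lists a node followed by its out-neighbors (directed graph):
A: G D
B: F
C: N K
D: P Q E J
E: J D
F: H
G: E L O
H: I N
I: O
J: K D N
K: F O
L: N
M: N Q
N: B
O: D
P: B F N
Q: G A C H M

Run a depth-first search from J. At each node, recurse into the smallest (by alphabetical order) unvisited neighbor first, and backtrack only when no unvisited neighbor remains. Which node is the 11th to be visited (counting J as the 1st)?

Q

Visit J
J → D
D → E
D → P
P → B
B → F
F → H
H → I
I → O
H → N
D → Q
Q → A
A → G
G → L
Q → C
C → K
Q → M

Visit order: J, D, E, P, B, F, H, I, O, N, Q, A, G, L, C, K, M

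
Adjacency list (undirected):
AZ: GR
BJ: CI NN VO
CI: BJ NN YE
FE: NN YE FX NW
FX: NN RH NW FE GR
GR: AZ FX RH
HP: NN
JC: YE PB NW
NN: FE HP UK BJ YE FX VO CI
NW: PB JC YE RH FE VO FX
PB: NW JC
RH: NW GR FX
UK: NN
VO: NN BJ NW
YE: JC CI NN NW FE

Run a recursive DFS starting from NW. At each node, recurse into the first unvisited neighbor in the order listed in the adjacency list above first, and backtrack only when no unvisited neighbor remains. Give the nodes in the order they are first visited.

NW PB JC YE CI BJ NN FE FX RH GR AZ HP UK VO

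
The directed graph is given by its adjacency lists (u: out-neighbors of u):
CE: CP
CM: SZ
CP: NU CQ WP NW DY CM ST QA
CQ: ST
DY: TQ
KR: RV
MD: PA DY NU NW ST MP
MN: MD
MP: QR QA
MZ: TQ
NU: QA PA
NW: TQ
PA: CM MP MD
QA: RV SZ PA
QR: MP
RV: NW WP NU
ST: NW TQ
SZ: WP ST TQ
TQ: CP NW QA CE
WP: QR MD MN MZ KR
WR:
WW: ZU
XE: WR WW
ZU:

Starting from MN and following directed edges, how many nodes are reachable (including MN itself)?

20

BFS from MN visits: MN, MD, DY, MP, NU, NW, PA, ST, TQ, QA, QR, CM, CE, CP, RV, SZ, CQ, WP, KR, MZ
Reachable nodes: 20 of 24 total.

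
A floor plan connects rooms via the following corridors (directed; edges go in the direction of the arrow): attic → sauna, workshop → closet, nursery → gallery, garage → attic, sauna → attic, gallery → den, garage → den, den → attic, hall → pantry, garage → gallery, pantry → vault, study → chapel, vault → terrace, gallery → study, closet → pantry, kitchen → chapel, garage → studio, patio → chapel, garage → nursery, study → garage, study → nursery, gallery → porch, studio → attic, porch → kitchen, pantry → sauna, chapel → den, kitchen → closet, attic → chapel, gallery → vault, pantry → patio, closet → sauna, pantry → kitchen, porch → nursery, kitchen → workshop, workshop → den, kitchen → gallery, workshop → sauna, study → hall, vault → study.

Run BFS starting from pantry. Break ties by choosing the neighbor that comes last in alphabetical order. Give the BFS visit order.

pantry → vault → sauna → patio → kitchen → terrace → study → attic → chapel → workshop → gallery → closet → nursery → hall → garage → den → porch → studio

Visit pantry; enqueue vault, sauna, patio, kitchen → queue [vault, sauna, patio, kitchen]
Visit vault; enqueue terrace, study → queue [sauna, patio, kitchen, terrace, study]
Visit sauna; enqueue attic → queue [patio, kitchen, terrace, study, attic]
Visit patio; enqueue chapel → queue [kitchen, terrace, study, attic, chapel]
Visit kitchen; enqueue workshop, gallery, closet → queue [terrace, study, attic, chapel, workshop, gallery, closet]
Visit terrace → queue [study, attic, chapel, workshop, gallery, closet]
Visit study; enqueue nursery, hall, garage → queue [attic, chapel, workshop, gallery, closet, nursery, hall, garage]
Visit attic → queue [chapel, workshop, gallery, closet, nursery, hall, garage]
Visit chapel; enqueue den → queue [workshop, gallery, closet, nursery, hall, garage, den]
Visit workshop → queue [gallery, closet, nursery, hall, garage, den]
Visit gallery; enqueue porch → queue [closet, nursery, hall, garage, den, porch]
Visit closet → queue [nursery, hall, garage, den, porch]
Visit nursery → queue [hall, garage, den, porch]
Visit hall → queue [garage, den, porch]
Visit garage; enqueue studio → queue [den, porch, studio]
Visit den → queue [porch, studio]
Visit porch → queue [studio]
Visit studio → queue []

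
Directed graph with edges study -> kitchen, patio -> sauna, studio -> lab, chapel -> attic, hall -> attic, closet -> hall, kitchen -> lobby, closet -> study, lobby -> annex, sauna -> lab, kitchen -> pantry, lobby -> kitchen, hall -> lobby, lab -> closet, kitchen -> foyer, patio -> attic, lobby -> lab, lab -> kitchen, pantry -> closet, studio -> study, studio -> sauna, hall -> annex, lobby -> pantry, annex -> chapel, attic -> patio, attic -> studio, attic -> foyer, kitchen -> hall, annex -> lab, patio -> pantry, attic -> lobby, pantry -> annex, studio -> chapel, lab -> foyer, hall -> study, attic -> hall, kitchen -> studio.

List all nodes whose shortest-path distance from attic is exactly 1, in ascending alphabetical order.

foyer, hall, lobby, patio, studio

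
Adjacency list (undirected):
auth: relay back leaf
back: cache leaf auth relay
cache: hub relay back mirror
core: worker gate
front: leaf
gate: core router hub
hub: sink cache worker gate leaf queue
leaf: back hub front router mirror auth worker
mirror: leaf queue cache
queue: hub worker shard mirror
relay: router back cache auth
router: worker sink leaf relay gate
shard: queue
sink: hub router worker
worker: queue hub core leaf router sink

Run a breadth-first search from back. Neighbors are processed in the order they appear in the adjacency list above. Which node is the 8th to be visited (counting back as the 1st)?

front

Visit back; enqueue cache, leaf, auth, relay → queue [cache, leaf, auth, relay]
Visit cache; enqueue hub, mirror → queue [leaf, auth, relay, hub, mirror]
Visit leaf; enqueue front, router, worker → queue [auth, relay, hub, mirror, front, router, worker]
Visit auth → queue [relay, hub, mirror, front, router, worker]
Visit relay → queue [hub, mirror, front, router, worker]
Visit hub; enqueue sink, gate, queue → queue [mirror, front, router, worker, sink, gate, queue]
Visit mirror → queue [front, router, worker, sink, gate, queue]
Visit front → queue [router, worker, sink, gate, queue]
Visit router → queue [worker, sink, gate, queue]
Visit worker; enqueue core → queue [sink, gate, queue, core]
Visit sink → queue [gate, queue, core]
Visit gate → queue [queue, core]
Visit queue; enqueue shard → queue [core, shard]
Visit core → queue [shard]
Visit shard → queue []

Visit order: back, cache, leaf, auth, relay, hub, mirror, front, router, worker, sink, gate, queue, core, shard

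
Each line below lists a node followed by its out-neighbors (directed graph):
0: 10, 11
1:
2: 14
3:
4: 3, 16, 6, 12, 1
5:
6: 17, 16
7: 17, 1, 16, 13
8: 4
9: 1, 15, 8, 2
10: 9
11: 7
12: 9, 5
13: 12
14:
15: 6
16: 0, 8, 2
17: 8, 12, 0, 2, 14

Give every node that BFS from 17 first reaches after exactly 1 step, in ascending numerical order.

Level 0: 17
Level 1: 0, 2, 8, 12, 14
Level 2: 4, 5, 9, 10, 11
Level 3: 1, 3, 6, 7, 15, 16
Level 4: 13

0, 2, 8, 12, 14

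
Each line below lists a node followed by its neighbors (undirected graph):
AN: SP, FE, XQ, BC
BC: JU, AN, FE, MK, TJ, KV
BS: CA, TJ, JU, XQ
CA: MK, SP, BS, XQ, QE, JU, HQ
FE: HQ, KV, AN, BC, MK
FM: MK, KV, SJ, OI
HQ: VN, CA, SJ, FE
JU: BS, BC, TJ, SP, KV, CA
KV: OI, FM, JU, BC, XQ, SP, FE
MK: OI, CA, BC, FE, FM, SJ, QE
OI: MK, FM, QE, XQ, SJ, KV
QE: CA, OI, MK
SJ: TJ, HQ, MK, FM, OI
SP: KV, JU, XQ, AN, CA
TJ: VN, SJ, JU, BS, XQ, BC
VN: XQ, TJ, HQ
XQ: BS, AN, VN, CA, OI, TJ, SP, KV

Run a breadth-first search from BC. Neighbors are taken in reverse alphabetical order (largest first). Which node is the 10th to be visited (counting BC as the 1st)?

Visit BC; enqueue TJ, MK, KV, JU, FE, AN → queue [TJ, MK, KV, JU, FE, AN]
Visit TJ; enqueue XQ, VN, SJ, BS → queue [MK, KV, JU, FE, AN, XQ, VN, SJ, BS]
Visit MK; enqueue QE, OI, FM, CA → queue [KV, JU, FE, AN, XQ, VN, SJ, BS, QE, OI, FM, CA]
Visit KV; enqueue SP → queue [JU, FE, AN, XQ, VN, SJ, BS, QE, OI, FM, CA, SP]
Visit JU → queue [FE, AN, XQ, VN, SJ, BS, QE, OI, FM, CA, SP]
Visit FE; enqueue HQ → queue [AN, XQ, VN, SJ, BS, QE, OI, FM, CA, SP, HQ]
Visit AN → queue [XQ, VN, SJ, BS, QE, OI, FM, CA, SP, HQ]
Visit XQ → queue [VN, SJ, BS, QE, OI, FM, CA, SP, HQ]
Visit VN → queue [SJ, BS, QE, OI, FM, CA, SP, HQ]
Visit SJ → queue [BS, QE, OI, FM, CA, SP, HQ]
Visit BS → queue [QE, OI, FM, CA, SP, HQ]
Visit QE → queue [OI, FM, CA, SP, HQ]
Visit OI → queue [FM, CA, SP, HQ]
Visit FM → queue [CA, SP, HQ]
Visit CA → queue [SP, HQ]
Visit SP → queue [HQ]
Visit HQ → queue []

Visit order: BC, TJ, MK, KV, JU, FE, AN, XQ, VN, SJ, BS, QE, OI, FM, CA, SP, HQ

SJ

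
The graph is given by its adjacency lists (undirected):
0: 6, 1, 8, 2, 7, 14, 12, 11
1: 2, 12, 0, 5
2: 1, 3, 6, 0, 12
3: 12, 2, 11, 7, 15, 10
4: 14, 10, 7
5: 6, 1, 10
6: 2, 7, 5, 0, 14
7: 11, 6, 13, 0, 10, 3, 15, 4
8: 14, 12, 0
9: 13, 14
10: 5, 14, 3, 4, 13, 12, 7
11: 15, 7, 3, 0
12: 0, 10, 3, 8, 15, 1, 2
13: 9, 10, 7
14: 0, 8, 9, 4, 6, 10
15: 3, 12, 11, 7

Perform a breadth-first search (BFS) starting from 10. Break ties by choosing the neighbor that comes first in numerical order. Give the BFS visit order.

Visit 10; enqueue 3, 4, 5, 7, 12, 13, 14 → queue [3, 4, 5, 7, 12, 13, 14]
Visit 3; enqueue 2, 11, 15 → queue [4, 5, 7, 12, 13, 14, 2, 11, 15]
Visit 4 → queue [5, 7, 12, 13, 14, 2, 11, 15]
Visit 5; enqueue 1, 6 → queue [7, 12, 13, 14, 2, 11, 15, 1, 6]
Visit 7; enqueue 0 → queue [12, 13, 14, 2, 11, 15, 1, 6, 0]
Visit 12; enqueue 8 → queue [13, 14, 2, 11, 15, 1, 6, 0, 8]
Visit 13; enqueue 9 → queue [14, 2, 11, 15, 1, 6, 0, 8, 9]
Visit 14 → queue [2, 11, 15, 1, 6, 0, 8, 9]
Visit 2 → queue [11, 15, 1, 6, 0, 8, 9]
Visit 11 → queue [15, 1, 6, 0, 8, 9]
Visit 15 → queue [1, 6, 0, 8, 9]
Visit 1 → queue [6, 0, 8, 9]
Visit 6 → queue [0, 8, 9]
Visit 0 → queue [8, 9]
Visit 8 → queue [9]
Visit 9 → queue []

10, 3, 4, 5, 7, 12, 13, 14, 2, 11, 15, 1, 6, 0, 8, 9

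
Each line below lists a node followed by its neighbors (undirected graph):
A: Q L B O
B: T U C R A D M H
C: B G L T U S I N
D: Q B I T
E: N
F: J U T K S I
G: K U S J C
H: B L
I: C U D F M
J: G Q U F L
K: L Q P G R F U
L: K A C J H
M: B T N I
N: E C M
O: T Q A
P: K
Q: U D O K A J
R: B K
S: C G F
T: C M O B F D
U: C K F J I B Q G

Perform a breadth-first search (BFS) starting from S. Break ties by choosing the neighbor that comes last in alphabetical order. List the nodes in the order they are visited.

S → G → F → C → U → K → J → T → I → N → L → B → Q → R → P → O → M → D → E → H → A

Visit S; enqueue G, F, C → queue [G, F, C]
Visit G; enqueue U, K, J → queue [F, C, U, K, J]
Visit F; enqueue T, I → queue [C, U, K, J, T, I]
Visit C; enqueue N, L, B → queue [U, K, J, T, I, N, L, B]
Visit U; enqueue Q → queue [K, J, T, I, N, L, B, Q]
Visit K; enqueue R, P → queue [J, T, I, N, L, B, Q, R, P]
Visit J → queue [T, I, N, L, B, Q, R, P]
Visit T; enqueue O, M, D → queue [I, N, L, B, Q, R, P, O, M, D]
Visit I → queue [N, L, B, Q, R, P, O, M, D]
Visit N; enqueue E → queue [L, B, Q, R, P, O, M, D, E]
Visit L; enqueue H, A → queue [B, Q, R, P, O, M, D, E, H, A]
Visit B → queue [Q, R, P, O, M, D, E, H, A]
Visit Q → queue [R, P, O, M, D, E, H, A]
Visit R → queue [P, O, M, D, E, H, A]
Visit P → queue [O, M, D, E, H, A]
Visit O → queue [M, D, E, H, A]
Visit M → queue [D, E, H, A]
Visit D → queue [E, H, A]
Visit E → queue [H, A]
Visit H → queue [A]
Visit A → queue []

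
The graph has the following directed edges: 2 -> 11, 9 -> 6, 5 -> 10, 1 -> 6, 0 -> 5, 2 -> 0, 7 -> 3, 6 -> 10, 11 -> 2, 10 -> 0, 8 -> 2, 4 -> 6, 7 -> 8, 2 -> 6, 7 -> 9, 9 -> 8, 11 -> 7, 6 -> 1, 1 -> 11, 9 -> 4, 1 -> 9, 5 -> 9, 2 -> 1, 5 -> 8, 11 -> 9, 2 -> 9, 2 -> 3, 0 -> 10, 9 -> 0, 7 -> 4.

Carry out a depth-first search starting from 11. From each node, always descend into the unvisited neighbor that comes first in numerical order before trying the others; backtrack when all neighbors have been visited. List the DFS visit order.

Visit 11
11 → 2
2 → 0
0 → 5
5 → 8
5 → 9
9 → 4
4 → 6
6 → 1
6 → 10
2 → 3
11 → 7

11 2 0 5 8 9 4 6 1 10 3 7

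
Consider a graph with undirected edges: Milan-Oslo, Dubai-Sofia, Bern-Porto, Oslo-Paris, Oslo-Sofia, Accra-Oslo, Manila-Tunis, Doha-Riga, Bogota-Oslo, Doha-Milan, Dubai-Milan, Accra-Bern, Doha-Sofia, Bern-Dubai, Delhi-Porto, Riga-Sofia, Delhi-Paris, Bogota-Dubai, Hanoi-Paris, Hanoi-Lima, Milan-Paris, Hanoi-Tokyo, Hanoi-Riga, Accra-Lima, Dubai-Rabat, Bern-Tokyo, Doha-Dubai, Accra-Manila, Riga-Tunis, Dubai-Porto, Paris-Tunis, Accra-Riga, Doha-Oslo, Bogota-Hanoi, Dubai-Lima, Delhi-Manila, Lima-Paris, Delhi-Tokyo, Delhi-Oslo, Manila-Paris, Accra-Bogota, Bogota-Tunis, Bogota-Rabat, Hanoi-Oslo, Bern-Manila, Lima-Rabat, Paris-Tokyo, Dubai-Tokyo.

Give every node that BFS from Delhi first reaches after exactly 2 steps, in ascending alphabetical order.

Accra, Bern, Bogota, Doha, Dubai, Hanoi, Lima, Milan, Sofia, Tunis

Level 0: Delhi
Level 1: Manila, Oslo, Paris, Porto, Tokyo
Level 2: Accra, Bern, Bogota, Doha, Dubai, Hanoi, Lima, Milan, Sofia, Tunis
Level 3: Rabat, Riga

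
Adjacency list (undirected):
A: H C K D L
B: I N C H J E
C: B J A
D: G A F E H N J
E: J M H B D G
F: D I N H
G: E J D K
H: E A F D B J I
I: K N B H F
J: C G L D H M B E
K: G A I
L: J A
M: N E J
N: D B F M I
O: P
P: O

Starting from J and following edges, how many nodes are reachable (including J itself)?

14

BFS from J visits: J, B, C, D, E, G, H, L, M, I, N, A, F, K
Reachable nodes: 14 of 16 total.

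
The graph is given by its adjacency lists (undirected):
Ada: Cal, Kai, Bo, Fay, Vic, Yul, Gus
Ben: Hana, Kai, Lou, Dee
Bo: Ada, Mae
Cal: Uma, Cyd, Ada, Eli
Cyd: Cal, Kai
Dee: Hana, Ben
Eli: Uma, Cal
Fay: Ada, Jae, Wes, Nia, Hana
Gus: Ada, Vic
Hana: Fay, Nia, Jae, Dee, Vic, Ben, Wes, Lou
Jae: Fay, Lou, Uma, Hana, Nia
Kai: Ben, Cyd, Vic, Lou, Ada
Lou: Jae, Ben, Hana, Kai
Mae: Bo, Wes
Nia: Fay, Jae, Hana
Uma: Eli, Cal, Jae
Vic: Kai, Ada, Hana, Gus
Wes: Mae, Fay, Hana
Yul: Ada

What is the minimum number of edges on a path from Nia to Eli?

Level 0: Nia
Level 1: Fay, Hana, Jae
Level 2: Ada, Ben, Dee, Lou, Uma, Vic, Wes
Level 3: Bo, Cal, Eli, Gus, Kai, Mae, Yul
Level 4: Cyd
Eli first appears at level 3.

3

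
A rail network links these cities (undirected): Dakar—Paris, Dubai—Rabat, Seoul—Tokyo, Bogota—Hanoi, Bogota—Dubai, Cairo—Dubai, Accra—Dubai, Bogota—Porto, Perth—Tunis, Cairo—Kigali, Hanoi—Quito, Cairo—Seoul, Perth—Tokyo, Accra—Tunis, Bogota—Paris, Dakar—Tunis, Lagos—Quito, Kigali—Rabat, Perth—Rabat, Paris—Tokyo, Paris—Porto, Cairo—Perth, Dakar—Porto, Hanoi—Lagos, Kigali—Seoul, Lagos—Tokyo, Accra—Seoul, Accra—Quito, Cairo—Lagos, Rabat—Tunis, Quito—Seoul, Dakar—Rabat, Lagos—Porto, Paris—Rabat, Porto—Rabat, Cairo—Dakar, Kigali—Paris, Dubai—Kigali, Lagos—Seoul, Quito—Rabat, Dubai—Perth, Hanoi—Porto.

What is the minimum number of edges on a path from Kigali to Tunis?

Level 0: Kigali
Level 1: Cairo, Dubai, Paris, Rabat, Seoul
Level 2: Accra, Bogota, Dakar, Lagos, Perth, Porto, Quito, Tokyo, Tunis
Level 3: Hanoi
Tunis first appears at level 2.

2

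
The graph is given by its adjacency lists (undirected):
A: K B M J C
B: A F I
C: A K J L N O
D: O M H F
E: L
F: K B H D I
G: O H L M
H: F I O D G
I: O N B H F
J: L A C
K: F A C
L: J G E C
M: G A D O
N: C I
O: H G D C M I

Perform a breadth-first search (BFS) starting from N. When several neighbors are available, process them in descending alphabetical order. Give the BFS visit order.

N, I, C, O, H, F, B, L, K, J, A, M, G, D, E

Visit N; enqueue I, C → queue [I, C]
Visit I; enqueue O, H, F, B → queue [C, O, H, F, B]
Visit C; enqueue L, K, J, A → queue [O, H, F, B, L, K, J, A]
Visit O; enqueue M, G, D → queue [H, F, B, L, K, J, A, M, G, D]
Visit H → queue [F, B, L, K, J, A, M, G, D]
Visit F → queue [B, L, K, J, A, M, G, D]
Visit B → queue [L, K, J, A, M, G, D]
Visit L; enqueue E → queue [K, J, A, M, G, D, E]
Visit K → queue [J, A, M, G, D, E]
Visit J → queue [A, M, G, D, E]
Visit A → queue [M, G, D, E]
Visit M → queue [G, D, E]
Visit G → queue [D, E]
Visit D → queue [E]
Visit E → queue []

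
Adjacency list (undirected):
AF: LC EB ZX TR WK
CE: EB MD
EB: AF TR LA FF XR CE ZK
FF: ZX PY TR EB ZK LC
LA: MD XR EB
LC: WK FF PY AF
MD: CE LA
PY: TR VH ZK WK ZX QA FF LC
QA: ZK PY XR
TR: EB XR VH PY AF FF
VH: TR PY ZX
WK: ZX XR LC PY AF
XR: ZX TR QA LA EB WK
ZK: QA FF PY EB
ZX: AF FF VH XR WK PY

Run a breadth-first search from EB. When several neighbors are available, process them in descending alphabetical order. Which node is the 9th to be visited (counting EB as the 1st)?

Visit EB; enqueue ZK, XR, TR, LA, FF, CE, AF → queue [ZK, XR, TR, LA, FF, CE, AF]
Visit ZK; enqueue QA, PY → queue [XR, TR, LA, FF, CE, AF, QA, PY]
Visit XR; enqueue ZX, WK → queue [TR, LA, FF, CE, AF, QA, PY, ZX, WK]
Visit TR; enqueue VH → queue [LA, FF, CE, AF, QA, PY, ZX, WK, VH]
Visit LA; enqueue MD → queue [FF, CE, AF, QA, PY, ZX, WK, VH, MD]
Visit FF; enqueue LC → queue [CE, AF, QA, PY, ZX, WK, VH, MD, LC]
Visit CE → queue [AF, QA, PY, ZX, WK, VH, MD, LC]
Visit AF → queue [QA, PY, ZX, WK, VH, MD, LC]
Visit QA → queue [PY, ZX, WK, VH, MD, LC]
Visit PY → queue [ZX, WK, VH, MD, LC]
Visit ZX → queue [WK, VH, MD, LC]
Visit WK → queue [VH, MD, LC]
Visit VH → queue [MD, LC]
Visit MD → queue [LC]
Visit LC → queue []

Visit order: EB, ZK, XR, TR, LA, FF, CE, AF, QA, PY, ZX, WK, VH, MD, LC

QA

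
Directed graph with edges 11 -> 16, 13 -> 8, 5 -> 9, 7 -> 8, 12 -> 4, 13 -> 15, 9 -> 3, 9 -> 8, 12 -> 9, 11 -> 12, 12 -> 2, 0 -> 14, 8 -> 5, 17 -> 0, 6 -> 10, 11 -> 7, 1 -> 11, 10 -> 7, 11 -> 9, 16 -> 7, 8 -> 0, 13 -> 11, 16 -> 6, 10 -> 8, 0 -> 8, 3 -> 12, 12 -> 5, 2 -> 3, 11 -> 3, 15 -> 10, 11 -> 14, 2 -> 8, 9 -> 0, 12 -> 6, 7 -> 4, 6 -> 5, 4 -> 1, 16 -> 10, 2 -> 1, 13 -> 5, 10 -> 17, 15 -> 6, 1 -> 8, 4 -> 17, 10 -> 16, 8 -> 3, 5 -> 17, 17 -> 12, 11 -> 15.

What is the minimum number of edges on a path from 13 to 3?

Level 0: 13
Level 1: 5, 8, 11, 15
Level 2: 0, 3, 6, 7, 9, 10, 12, 14, 16, 17
Level 3: 2, 4
Level 4: 1
3 first appears at level 2.

2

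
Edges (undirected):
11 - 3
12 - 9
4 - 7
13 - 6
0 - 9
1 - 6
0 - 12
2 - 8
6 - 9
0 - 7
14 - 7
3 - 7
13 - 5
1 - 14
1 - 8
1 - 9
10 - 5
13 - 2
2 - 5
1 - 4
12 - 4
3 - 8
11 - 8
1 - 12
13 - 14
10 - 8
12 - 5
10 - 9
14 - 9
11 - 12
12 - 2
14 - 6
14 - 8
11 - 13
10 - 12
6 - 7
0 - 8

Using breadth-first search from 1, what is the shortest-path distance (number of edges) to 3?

2

Level 0: 1
Level 1: 4, 6, 8, 9, 12, 14
Level 2: 0, 2, 3, 5, 7, 10, 11, 13
3 first appears at level 2.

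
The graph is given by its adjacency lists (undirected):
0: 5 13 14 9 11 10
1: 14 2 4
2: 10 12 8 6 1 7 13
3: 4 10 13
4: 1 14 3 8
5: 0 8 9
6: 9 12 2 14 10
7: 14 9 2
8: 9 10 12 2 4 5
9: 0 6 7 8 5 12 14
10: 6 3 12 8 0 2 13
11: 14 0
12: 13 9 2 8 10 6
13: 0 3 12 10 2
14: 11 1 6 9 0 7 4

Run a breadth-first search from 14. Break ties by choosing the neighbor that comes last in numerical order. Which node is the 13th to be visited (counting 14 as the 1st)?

10

Visit 14; enqueue 11, 9, 7, 6, 4, 1, 0 → queue [11, 9, 7, 6, 4, 1, 0]
Visit 11 → queue [9, 7, 6, 4, 1, 0]
Visit 9; enqueue 12, 8, 5 → queue [7, 6, 4, 1, 0, 12, 8, 5]
Visit 7; enqueue 2 → queue [6, 4, 1, 0, 12, 8, 5, 2]
Visit 6; enqueue 10 → queue [4, 1, 0, 12, 8, 5, 2, 10]
Visit 4; enqueue 3 → queue [1, 0, 12, 8, 5, 2, 10, 3]
Visit 1 → queue [0, 12, 8, 5, 2, 10, 3]
Visit 0; enqueue 13 → queue [12, 8, 5, 2, 10, 3, 13]
Visit 12 → queue [8, 5, 2, 10, 3, 13]
Visit 8 → queue [5, 2, 10, 3, 13]
Visit 5 → queue [2, 10, 3, 13]
Visit 2 → queue [10, 3, 13]
Visit 10 → queue [3, 13]
Visit 3 → queue [13]
Visit 13 → queue []

Visit order: 14, 11, 9, 7, 6, 4, 1, 0, 12, 8, 5, 2, 10, 3, 13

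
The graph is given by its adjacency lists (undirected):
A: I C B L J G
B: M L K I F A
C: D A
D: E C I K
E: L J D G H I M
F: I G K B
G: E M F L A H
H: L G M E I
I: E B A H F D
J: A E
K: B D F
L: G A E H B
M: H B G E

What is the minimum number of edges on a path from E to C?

Level 0: E
Level 1: D, G, H, I, J, L, M
Level 2: A, B, C, F, K
C first appears at level 2.

2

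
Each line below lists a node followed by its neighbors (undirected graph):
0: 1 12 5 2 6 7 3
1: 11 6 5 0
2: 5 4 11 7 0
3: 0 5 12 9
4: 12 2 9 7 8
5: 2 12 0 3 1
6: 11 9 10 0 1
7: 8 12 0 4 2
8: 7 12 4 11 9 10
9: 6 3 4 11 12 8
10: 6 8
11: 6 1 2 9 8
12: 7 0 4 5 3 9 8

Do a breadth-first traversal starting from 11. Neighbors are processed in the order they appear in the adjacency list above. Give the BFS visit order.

11 → 6 → 1 → 2 → 9 → 8 → 10 → 0 → 5 → 4 → 7 → 3 → 12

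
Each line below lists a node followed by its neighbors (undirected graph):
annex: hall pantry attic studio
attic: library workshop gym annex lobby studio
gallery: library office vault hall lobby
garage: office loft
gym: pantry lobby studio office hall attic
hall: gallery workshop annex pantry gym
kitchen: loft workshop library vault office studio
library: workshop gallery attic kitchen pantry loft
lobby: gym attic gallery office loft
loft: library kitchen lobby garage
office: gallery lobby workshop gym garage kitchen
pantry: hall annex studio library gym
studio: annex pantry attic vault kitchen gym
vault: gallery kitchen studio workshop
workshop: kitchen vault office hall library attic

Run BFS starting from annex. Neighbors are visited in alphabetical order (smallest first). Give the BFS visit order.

Visit annex; enqueue attic, hall, pantry, studio → queue [attic, hall, pantry, studio]
Visit attic; enqueue gym, library, lobby, workshop → queue [hall, pantry, studio, gym, library, lobby, workshop]
Visit hall; enqueue gallery → queue [pantry, studio, gym, library, lobby, workshop, gallery]
Visit pantry → queue [studio, gym, library, lobby, workshop, gallery]
Visit studio; enqueue kitchen, vault → queue [gym, library, lobby, workshop, gallery, kitchen, vault]
Visit gym; enqueue office → queue [library, lobby, workshop, gallery, kitchen, vault, office]
Visit library; enqueue loft → queue [lobby, workshop, gallery, kitchen, vault, office, loft]
Visit lobby → queue [workshop, gallery, kitchen, vault, office, loft]
Visit workshop → queue [gallery, kitchen, vault, office, loft]
Visit gallery → queue [kitchen, vault, office, loft]
Visit kitchen → queue [vault, office, loft]
Visit vault → queue [office, loft]
Visit office; enqueue garage → queue [loft, garage]
Visit loft → queue [garage]
Visit garage → queue []

annex → attic → hall → pantry → studio → gym → library → lobby → workshop → gallery → kitchen → vault → office → loft → garage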